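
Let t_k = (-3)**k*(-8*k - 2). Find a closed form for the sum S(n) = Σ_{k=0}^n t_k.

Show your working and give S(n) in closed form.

S(n) = -6*(-3)**n*n - 3*(-3)**n + 1

t_(k+1)/t_k = 3*(-4*k - 5)/(4*k + 1).
So A=-3 and B=1, with C=k + 1/4.
Set up (-3)·f(k+1) − (1)·f(k) − (k + 1/4) = 0.
d = 1 from the (0,0,1) case.
Solve for f: f(k) = -(2*k - 1)/8 (degree 1 ≤ 1).
Get s_k = R·t_k = (-3)**k*(2*k - 1) with R(k) = B(k−1)f(k)/C(k) = -(2*k - 1)/(2*(4*k + 1)).
Δs = (-3)**k*(-8*k - 2), as required.
Evaluate: s_(n+1) = (-3)**(n + 1)*(2*n + 1); subtract s_(0) = -1 ⇒ S(n) = -6*(-3)**n*n - 3*(-3)**n + 1.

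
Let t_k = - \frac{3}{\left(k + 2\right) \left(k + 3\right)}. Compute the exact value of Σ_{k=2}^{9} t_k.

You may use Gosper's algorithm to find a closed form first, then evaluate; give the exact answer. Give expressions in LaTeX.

r(k) = (k + 2)/(k + 4) after simplifying.
So A=k + 2 and B=k + 4, with C=1.
Key eq: (k + 2)·f(k+1) = (k + 3)·f(k) + (1).
deg f ≤ 1 (via 1,1,0).
Solve for f: f(k) = k/2 (degree 1 ≤ 1).
So s_k = (B(k−1)f/C)·t_k = (k*(k + 3)/2)·t_k = -3*k/(2*k + 4).
Δs = -3/(k**2 + 5*k + 6), as required.
Sum = s_(10) − s_(2); s_(10) = -5/4, s_(2) = -3/4 ⇒ -1/2.

Σ = -1/2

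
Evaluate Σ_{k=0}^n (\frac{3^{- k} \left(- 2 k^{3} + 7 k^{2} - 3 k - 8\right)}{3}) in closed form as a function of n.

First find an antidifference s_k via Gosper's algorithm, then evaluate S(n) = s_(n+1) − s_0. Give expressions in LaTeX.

The ratio is (2*k**3 - k**2 - 5*k + 6)/(3*(2*k**3 - 7*k**2 + 3*k + 8)).
A = 1/3, B = 1, C = k**3 - 7*k**2/2 + 3*k/2 + 4.
Set up (1/3)·f(k+1) − (1)·f(k) − (k**3 - 7*k**2/2 + 3*k/2 + 4) = 0.
From deg A=0, deg B=0, deg C=3: d=3.
Coefficient equations give f(k) = -3*(k + 1)*(k**2 - 3*k + 4)/2.
Certificate R = B(k−1)f/C = -3*(k + 1)*(k**2 - 3*k + 4)/(2*k**3 - 7*k**2 + 3*k + 8) gives s_k = (k**3 - 2*k**2 + k + 4)/3**k.
Verify: (-2*k**3 + 7*k**2 - 3*k - 8)/(3*3**k) matches t_k.
Evaluate: s_(n+1) = 3**(-n - 1)*(n**3 + n**2 + 4); subtract s_(0) = 4 ⇒ S(n) = (-12*3**n + n**3 + n**2 + 4)/(3*3**n).

S(n) = \frac{3^{- n} \left(- 12 \cdot 3^{n} + n^{3} + n^{2} + 4\right)}{3}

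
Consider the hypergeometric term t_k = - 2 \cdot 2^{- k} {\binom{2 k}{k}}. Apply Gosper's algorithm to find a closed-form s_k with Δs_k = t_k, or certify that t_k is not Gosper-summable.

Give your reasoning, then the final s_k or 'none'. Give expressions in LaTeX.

Compute t_(k+1)/t_k: get (2*k + 1)/(k + 1).
Take A(k)=2*k + 1, B(k)=k + 1, C(k)=1.
Set up (2*k + 1)·f(k+1) − (k)·f(k) − (1) = 0.
Bound: deg f ≤ -1.
deg f ≤ -1 is impossible — no certificate.

not Gosper-summable; s_k does not exist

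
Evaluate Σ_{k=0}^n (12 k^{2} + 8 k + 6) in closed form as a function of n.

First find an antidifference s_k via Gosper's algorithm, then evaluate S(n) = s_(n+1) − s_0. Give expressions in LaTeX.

Ratio r(k) = (6*k**2 + 16*k + 13)/(6*k**2 + 4*k + 3).
Gosper form: A/B · C(k+1)/C(k) with A=1, B=1, C=k**2 + 2*k/3 + 1/2.
Set up (1)·f(k+1) − (1)·f(k) − (k**2 + 2*k/3 + 1/2) = 0.
Degrees (0,0,2) ⇒ d ≤ 3.
Solve for f: f(k) = k*(2*k**2 - k + 2)/6 (degree 3 ≤ 3).
Certificate R = B(k−1)f/C = k*(2*k**2 - k + 2)/(6*k**2 + 4*k + 3) gives s_k = 2*k*(2*k**2 - k + 2).
Δs = 12*k**2 + 8*k + 6, as required.
Σ_(k=0)^n t_k = s_(n+1) − s_(0) = (4*n**3 + 10*n**2 + 12*n + 6) − (0), i.e. 4*n**3 + 10*n**2 + 12*n + 6.

S(n) = 4 n^{3} + 10 n^{2} + 12 n + 6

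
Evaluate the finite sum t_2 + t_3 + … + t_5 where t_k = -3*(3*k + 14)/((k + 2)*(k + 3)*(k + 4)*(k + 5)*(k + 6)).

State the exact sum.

Σ = -163/9240

r(k) = (k + 2)*(3*k + 17)/((k + 7)*(3*k + 14)) after simplifying.
Gosper form: A/B · C(k+1)/C(k) with A=k + 2, B=k + 7, C=k + 14/3.
Key eq: (k + 2)·f(k+1) = (k + 6)·f(k) + (k + 14/3).
From deg A=1, deg B=1, deg C=1: d=4.
Match coefficients ⇒ f(k) = k*(k + 4)*(k**2 + 10*k + 31)/90.
Get s_k = R·t_k = k*(-k**2 - 10*k - 31)/(10*(k**3 + 10*k**2 + 31*k + 30)) with R(k) = B(k−1)f(k)/C(k) = k*(k + 4)*(k + 6)*(k**2 + 10*k + 31)/(30*(3*k + 14)).
Verify: 3*(-3*k - 14)/(k**5 + 20*k**4 + 155*k**3 + 580*k**2 + 1044*k + 720) matches t_k.
Evaluate s at k=6 and k=2: -127/1320 and -11/140; difference -163/9240.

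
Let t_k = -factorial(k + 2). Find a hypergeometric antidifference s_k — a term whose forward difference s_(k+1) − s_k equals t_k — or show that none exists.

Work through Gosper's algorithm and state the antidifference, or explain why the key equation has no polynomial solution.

t_(k+1)/t_k = k + 3.
Normal form (A,B,C) = (k + 3, 1, 1).
Solve (k + 3)·f(k+1) − (1)·f(k) = 1.
d = -1 from the (1,0,0) case.
Negative degree bound (-1): no f exists, t_k not Gosper-summable.

none (Gosper's algorithm certifies no s_k)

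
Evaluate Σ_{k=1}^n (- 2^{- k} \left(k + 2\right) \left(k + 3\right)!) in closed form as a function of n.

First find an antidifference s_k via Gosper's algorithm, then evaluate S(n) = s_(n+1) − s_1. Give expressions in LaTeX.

S(n) = 24 - 2^{- n} \left(n + 4\right)!

Step 1: r(k) = (k + 3)*(k + 4)/(2*(k + 2)).
Take A(k)=k/2 + 2, B(k)=1, C(k)=k + 2.
Solve (k/2 + 2)·f(k+1) − (1)·f(k) = k + 2.
From deg A=1, deg B=0, deg C=1: d=0.
Solve for f: f(k) = 2 (degree 0 ≤ 0).
So s_k = (B(k−1)f/C)·t_k = (2/(k + 2))·t_k = -2**(1 - k)*factorial(k + 3).
Verify: -(k + 2)*factorial(k + 3)/2**k matches t_k.
Evaluate: s_(n+1) = -factorial(n + 4)/2**n; subtract s_(1) = -24 ⇒ S(n) = 24 - factorial(n + 4)/2**n.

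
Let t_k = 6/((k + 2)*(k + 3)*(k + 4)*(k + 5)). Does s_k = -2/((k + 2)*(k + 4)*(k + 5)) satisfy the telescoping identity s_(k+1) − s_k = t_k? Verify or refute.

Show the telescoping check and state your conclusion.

s_(k+1) = -2/((k + 3)*(k + 5)*(k + 6))
s_(k+1) − s_k = 2*(3*k + 10)/(k**5 + 20*k**4 + 155*k**3 + 580*k**2 + 1044*k + 720)
(s_(k+1) − s_k) − t_k = -16/(k**5 + 20*k**4 + 155*k**3 + 580*k**2 + 1044*k + 720)

Invalid: residual -16/(k**5 + 20*k**4 + 155*k**3 + 580*k**2 + 1044*k + 720) ≠ 0.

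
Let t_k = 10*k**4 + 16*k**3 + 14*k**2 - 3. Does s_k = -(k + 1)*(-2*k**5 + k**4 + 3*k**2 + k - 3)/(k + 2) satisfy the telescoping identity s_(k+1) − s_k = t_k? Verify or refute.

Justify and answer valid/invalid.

Invalid: residual (-8*k**5 - 37*k**4 - 46*k**3 - 31*k**2 + 2*k + 9)/(k**2 + 5*k + 6) ≠ 0.

s_(k+1) = -(k + 2)*(k - 2*(k + 1)**5 + (k + 1)**4 + 3*(k + 1)**2 - 2)/(k + 3)
s_(k+1) − s_k = (10*k**6 + 58*k**5 + 117*k**4 + 120*k**3 + 50*k**2 - 13*k - 9)/(k**2 + 5*k + 6)
(s_(k+1) − s_k) − t_k = (-8*k**5 - 37*k**4 - 46*k**3 - 31*k**2 + 2*k + 9)/(k**2 + 5*k + 6)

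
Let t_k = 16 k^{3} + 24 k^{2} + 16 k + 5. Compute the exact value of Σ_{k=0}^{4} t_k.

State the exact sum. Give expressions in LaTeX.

Σ = 2505

The ratio is (16*k**3 + 72*k**2 + 112*k + 61)/(16*k**3 + 24*k**2 + 16*k + 5).
Factor: A=1; B=1; C=k**3 + 3*k**2/2 + k + 5/16.
Need (1)·f(k+1) − (1)·f(k) = k**3 + 3*k**2/2 + k + 5/16.
From deg A=0, deg B=0, deg C=3: d=4.
Coefficient equations give f(k) = k*(4*k**3 + 1)/16.
Certificate R = B(k−1)f/C = k*(4*k**3 + 1)/(16*k**3 + 24*k**2 + 16*k + 5) gives s_k = 4*k**4 + k.
Δs = -4*k**4 + 4*(k + 1)**4 + 1, as required.
Evaluate s at k=5 and k=0: 2505 and 0; difference 2505.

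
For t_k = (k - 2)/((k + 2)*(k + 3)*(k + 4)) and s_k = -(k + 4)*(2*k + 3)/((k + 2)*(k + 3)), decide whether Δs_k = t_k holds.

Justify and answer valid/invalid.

Valid: the claim telescopes to t_k.

s_(k+1) = -(k + 5)*(2*k + 5)/((k + 3)*(k + 4))
s_(k+1) − s_k = (k - 2)/(k**3 + 9*k**2 + 26*k + 24)
(s_(k+1) − s_k) − t_k = 0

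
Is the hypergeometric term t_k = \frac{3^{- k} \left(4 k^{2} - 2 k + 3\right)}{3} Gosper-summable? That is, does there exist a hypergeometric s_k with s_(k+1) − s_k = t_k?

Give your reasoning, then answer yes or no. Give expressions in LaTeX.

Compute t_(k+1)/t_k: get (4*k**2 + 6*k + 5)/(3*(4*k**2 - 2*k + 3)).
Normal form (A,B,C) = (1/3, 1, k**2 - k/2 + 3/4).
Need (1/3)·f(k+1) − (1)·f(k) = k**2 - k/2 + 3/4.
Degrees (0,0,2) ⇒ d ≤ 2.
Match coefficients ⇒ f(k) = -3*(2*k**2 + k + 3)/4.
So s_k = (B(k−1)f/C)·t_k = (-3*(2*k**2 + k + 3)/(4*k**2 - 2*k + 3))·t_k = (-2*k**2 - k - 3)/3**k.
s_(k+1) − s_k = (4*k**2 - 2*k + 3)/(3*3**k) = t_k.

Yes. s_k = 3^{- k} \left(- 2 k^{2} - k - 3\right).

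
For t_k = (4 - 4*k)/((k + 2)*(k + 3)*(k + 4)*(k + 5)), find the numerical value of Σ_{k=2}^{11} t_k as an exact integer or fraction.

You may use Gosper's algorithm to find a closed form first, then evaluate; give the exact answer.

Σ = -11/420

r(k) = k*(k + 2)/((k - 1)*(k + 6)) after simplifying.
Factor: A=k + 2; B=k + 6; C=k - 1.
Solve (k + 2)·f(k+1) − (k + 5)·f(k) = k - 1.
deg f ≤ 3 (via 1,1,1).
Coefficient equations give f(k) = -k/2.
So s_k = (B(k−1)f/C)·t_k = (-k*(k + 5)/(2*(k - 1)))·t_k = 2*k/((k + 2)*(k + 3)*(k + 4)).
Δs = 4*(1 - k)/(k**4 + 14*k**3 + 71*k**2 + 154*k + 120), as required.
Evaluate s at k=12 and k=2: 1/140 and 1/30; difference -11/420.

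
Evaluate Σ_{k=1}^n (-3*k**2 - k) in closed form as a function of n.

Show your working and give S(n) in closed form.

S(n) = n*(-n**2 - 2*n - 1)

Compute t_(k+1)/t_k: get (k + 3*(k + 1)**2 + 1)/(k*(3*k + 1)).
Factor: A=1; B=1; C=k**2 + k/3.
Solve (1)·f(k+1) − (1)·f(k) = k**2 + k/3.
Degrees (0,0,2) ⇒ d ≤ 3.
A polynomial solution: f(k) = k**2*(k - 1)/3.
Certificate R = B(k−1)f/C = k*(k - 1)/(3*k + 1) gives s_k = k**2*(1 - k).
Verify: k*(-3*k - 1) matches t_k.
s_(n+1) = n*(-n**2 - 2*n - 1) and s_(1) = 0, so S(n) = n*(-n**2 - 2*n - 1).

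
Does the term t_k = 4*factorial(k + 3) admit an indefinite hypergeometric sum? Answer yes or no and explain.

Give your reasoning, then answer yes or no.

No — key equation has no polynomial f.

Step 1: r(k) = k + 4.
Normal form (A,B,C) = (k + 4, 1, 1).
f must satisfy (k + 4)·f(k+1) − (1)·f(k) = 1.
From deg A=1, deg B=0, deg C=0: d=-1.
d = -1 < 0 ⇒ no nonzero polynomial f; not summable.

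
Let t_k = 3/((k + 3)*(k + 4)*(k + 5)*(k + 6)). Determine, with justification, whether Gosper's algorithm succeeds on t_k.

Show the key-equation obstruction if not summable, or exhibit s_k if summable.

Compute t_(k+1)/t_k: get (k + 3)/(k + 7).
Gosper form: A/B · C(k+1)/C(k) with A=k + 3, B=k + 7, C=1.
Need (k + 3)·f(k+1) − (k + 6)·f(k) = 1.
Degrees (1,1,0) ⇒ d ≤ 3.
A polynomial solution: f(k) = k*(k**2 + 12*k + 47)/180.
R(k) = B(k−1)·f(k)/C(k) = k*(k + 6)*(k**2 + 12*k + 47)/180; s_k = R·t_k = k*(k**2 + 12*k + 47)/(60*(k + 3)*(k + 4)*(k + 5)).
Verify: 3/(k**4 + 18*k**3 + 119*k**2 + 342*k + 360) matches t_k.

Yes. s_k = k*(k**2 + 12*k + 47)/(60*(k + 3)*(k + 4)*(k + 5)).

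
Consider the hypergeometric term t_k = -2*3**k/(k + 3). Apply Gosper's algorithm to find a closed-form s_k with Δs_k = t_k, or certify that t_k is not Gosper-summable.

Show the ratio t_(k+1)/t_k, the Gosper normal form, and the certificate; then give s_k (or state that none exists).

none — t_k is not Gosper-summable

The ratio is 3*(k + 3)/(k + 4).
So A=3*k + 9 and B=k + 4, with C=1.
Need (3*k + 9)·f(k+1) − (k + 3)·f(k) = 1.
Bound: deg f ≤ -1.
Bound -1 < 0, so the key equation has no polynomial solution.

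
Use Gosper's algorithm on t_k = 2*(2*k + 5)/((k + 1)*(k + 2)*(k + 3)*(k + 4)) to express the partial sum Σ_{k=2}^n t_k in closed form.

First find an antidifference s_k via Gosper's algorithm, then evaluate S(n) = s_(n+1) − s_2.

S(n) = 2*(n**2 + 6*n - 7)/(15*(n**2 + 6*n + 8))

t_(k+1)/t_k = (k + 1)*(2*k + 7)/((k + 5)*(2*k + 5)).
Normal form (A,B,C) = (k + 1, k + 5, k + 5/2).
f must satisfy (k + 1)·f(k+1) − (k + 4)·f(k) = k + 5/2.
deg f ≤ 3 (via 1,1,1).
Solve for f: f(k) = k*(k + 2)*(k + 4)/6 (degree 3 ≤ 3).
So s_k = (B(k−1)f/C)·t_k = (k*(k + 2)*(k + 4)**2/(3*(2*k + 5)))·t_k = 2*k*(k + 4)/(3*(k**2 + 4*k + 3)).
Δs = 2*(2*k + 5)/(k**4 + 10*k**3 + 35*k**2 + 50*k + 24), as required.
Telescope: S(n) = s_(n+1) − s_(2) = 2*(n**2 + 6*n + 5)/(3*(n**2 + 6*n + 8)) − (8/15) = 2*(n**2 + 6*n - 7)/(15*(n**2 + 6*n + 8)).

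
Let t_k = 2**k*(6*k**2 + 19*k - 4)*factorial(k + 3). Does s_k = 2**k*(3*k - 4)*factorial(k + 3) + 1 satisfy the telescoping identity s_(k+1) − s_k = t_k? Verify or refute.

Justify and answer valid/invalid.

s_(k+1) = 2**(k + 1)*(3*k - 1)*factorial(k + 4) + 1
s_(k+1) − s_k = 2**k*(6*k**2 + 19*k - 4)*factorial(k + 3)
(s_(k+1) − s_k) − t_k = 0

valid; difference matches t_k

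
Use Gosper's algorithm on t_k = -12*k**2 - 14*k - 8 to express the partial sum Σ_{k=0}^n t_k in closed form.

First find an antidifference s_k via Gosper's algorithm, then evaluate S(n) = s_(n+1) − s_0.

The ratio is (6*k**2 + 19*k + 17)/(6*k**2 + 7*k + 4).
So A=1 and B=1, with C=k**2 + 7*k/6 + 2/3.
Set up (1)·f(k+1) − (1)·f(k) − (k**2 + 7*k/6 + 2/3) = 0.
deg f ≤ 3 (via 0,0,2).
Coefficient equations give f(k) = k*(4*k**2 + k + 3)/12.
R(k) = B(k−1)·f(k)/C(k) = k*(4*k**2 + k + 3)/(2*(6*k**2 + 7*k + 4)); s_k = R·t_k = k*(-4*k**2 - k - 3).
Δs = -12*k**2 - 14*k - 8, as required.
Σ_(k=0)^n t_k = s_(n+1) − s_(0) = (-4*n**3 - 13*n**2 - 17*n - 8) − (0), i.e. -4*n**3 - 13*n**2 - 17*n - 8.

S(n) = -4*n**3 - 13*n**2 - 17*n - 8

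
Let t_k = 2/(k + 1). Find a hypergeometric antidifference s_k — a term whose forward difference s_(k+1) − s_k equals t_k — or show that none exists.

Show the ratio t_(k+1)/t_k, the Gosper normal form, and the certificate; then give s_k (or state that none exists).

r(k) = (k + 1)/(k + 2) after simplifying.
Factor: A=k + 1; B=k + 2; C=1.
Key eq: (k + 1)·f(k+1) = (k + 1)·f(k) + (1).
d = 0 from the (1,1,0) case.
Write f(k) = c0. Then LHS − RHS = -1, requiring -1 = 0: contradictory. No certificate.

none — t_k is not Gosper-summable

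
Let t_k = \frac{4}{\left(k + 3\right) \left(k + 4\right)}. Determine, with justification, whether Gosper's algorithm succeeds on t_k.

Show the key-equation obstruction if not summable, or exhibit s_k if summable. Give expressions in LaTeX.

Ratio r(k) = (k + 3)/(k + 5).
Factor: A=k + 3; B=k + 5; C=1.
Key eq: (k + 3)·f(k+1) = (k + 4)·f(k) + (1).
Bound: deg f ≤ 1.
A polynomial solution: f(k) = k/3.
So s_k = (B(k−1)f/C)·t_k = (k*(k + 4)/3)·t_k = 4*k/(3*(k + 3)).
s_(k+1) − s_k = 4/(k**2 + 7*k + 12) = t_k.

Yes. s_k = \frac{4 k}{3 \left(k + 3\right)}.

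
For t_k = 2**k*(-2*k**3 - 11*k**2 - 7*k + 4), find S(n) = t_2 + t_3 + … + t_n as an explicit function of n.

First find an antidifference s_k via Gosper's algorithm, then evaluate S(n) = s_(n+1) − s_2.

Step 1: r(k) = 2*(2*k**3 + 17*k**2 + 35*k + 16)/(2*k**3 + 11*k**2 + 7*k - 4).
Factor: A=2; B=1; C=k**3 + 11*k**2/2 + 7*k/2 - 2.
Key eq: (2)·f(k+1) = (1)·f(k) + (k**3 + 11*k**2/2 + 7*k/2 - 2).
From deg A=0, deg B=0, deg C=3: d=3.
Match coefficients ⇒ f(k) = (2*k**3 - k**2 - k - 4)/2.
Get s_k = R·t_k = 2**k*(-2*k**3 + k**2 + k + 4) with R(k) = B(k−1)f(k)/C(k) = (2*k**3 - k**2 - k - 4)/(2*k**3 + 11*k**2 + 7*k - 4).
Verify: 2**k*(-2*k**3 - 11*k**2 - 7*k + 4) matches t_k.
s_(n+1) = 2**(n + 1)*(-2*n**3 - 5*n**2 - 3*n + 4) and s_(2) = -24, so S(n) = -4*2**n*n**3 - 10*2**n*n**2 - 6*2**n*n + 8*2**n + 24.

S(n) = -4*2**n*n**3 - 10*2**n*n**2 - 6*2**n*n + 8*2**n + 24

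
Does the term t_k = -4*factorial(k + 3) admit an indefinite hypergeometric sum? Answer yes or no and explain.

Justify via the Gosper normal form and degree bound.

Compute t_(k+1)/t_k: get k + 4.
A = k + 4, B = 1, C = 1.
Solve (k + 4)·f(k+1) − (1)·f(k) = 1.
From deg A=1, deg B=0, deg C=0: d=-1.
d = -1 < 0 ⇒ no nonzero polynomial f; not summable.

No. Not Gosper-summable.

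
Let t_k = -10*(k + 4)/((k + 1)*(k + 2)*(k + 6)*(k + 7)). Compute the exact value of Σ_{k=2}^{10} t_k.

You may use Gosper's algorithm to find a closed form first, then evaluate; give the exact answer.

Σ = -25/136

r(k) = (k + 1)*(k + 5)*(k + 6)/((k + 3)*(k + 4)*(k + 8)) after simplifying.
A = k + 1, B = k + 8, C = k**4 + 16*k**3 + 95*k**2 + 248*k + 240.
f must satisfy (k + 1)·f(k+1) − (k + 7)·f(k) = k**4 + 16*k**3 + 95*k**2 + 248*k + 240.
Degrees (1,1,4) ⇒ d ≤ 6.
Solving with deg f ≤ 6: f(k) = k*(k + 2)*(k + 3)*(k + 4)*(k + 5)*(k + 7)/12.
So s_k = (B(k−1)f/C)·t_k = (k*(k + 2)*(k + 7)**2/(12*(k + 4)))·t_k = 5*k*(-k - 7)/(6*(k**2 + 7*k + 6)).
Verify: 10*(-k - 4)/(k**4 + 16*k**3 + 83*k**2 + 152*k + 84) matches t_k.
Σ_(k=2)^(10) t_k = s_(11) − s_(2) = -55/68 − (-5/8) = -25/136.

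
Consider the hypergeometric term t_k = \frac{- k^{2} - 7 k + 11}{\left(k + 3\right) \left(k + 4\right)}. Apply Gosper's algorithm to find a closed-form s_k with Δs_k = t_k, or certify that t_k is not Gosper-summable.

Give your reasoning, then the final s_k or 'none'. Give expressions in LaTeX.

s_k = \frac{k \left(14 - 3 k\right)}{3 \left(k + 3\right)}

The ratio is (k + 3)*(7*k + (k + 1)**2 - 4)/((k + 5)*(k**2 + 7*k - 11)).
So A=k + 3 and B=k + 5, with C=k**2 + 7*k - 11.
f must satisfy (k + 3)·f(k+1) − (k + 4)·f(k) = k**2 + 7*k - 11.
deg f ≤ 2 (via 1,1,2).
Coefficient equations give f(k) = k*(3*k - 14)/3.
So s_k = (B(k−1)f/C)·t_k = (k*(k + 4)*(3*k - 14)/(3*(k**2 + 7*k - 11)))·t_k = k*(14 - 3*k)/(3*(k + 3)).
Verify: (-k**2 - 7*k + 11)/(k**2 + 7*k + 12) matches t_k.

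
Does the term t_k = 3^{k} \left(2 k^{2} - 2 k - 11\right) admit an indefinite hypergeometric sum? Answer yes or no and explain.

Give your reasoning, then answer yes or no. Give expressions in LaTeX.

Yes. s_k = 3^{k} \left(k^{2} - 4 k - 1\right).

Compute t_(k+1)/t_k: get 3*(2*k**2 + 2*k - 11)/(2*k**2 - 2*k - 11).
Normal form (A,B,C) = (3, 1, k**2 - k - 11/2).
Key eq: (3)·f(k+1) = (1)·f(k) + (k**2 - k - 11/2).
deg f ≤ 2 (via 0,0,2).
Match coefficients ⇒ f(k) = (k**2 - 4*k - 1)/2.
Get s_k = R·t_k = 3**k*(k**2 - 4*k - 1) with R(k) = B(k−1)f(k)/C(k) = (k**2 - 4*k - 1)/(2*k**2 - 2*k - 11).
Verify: 3**k*(2*k**2 - 2*k - 11) matches t_k.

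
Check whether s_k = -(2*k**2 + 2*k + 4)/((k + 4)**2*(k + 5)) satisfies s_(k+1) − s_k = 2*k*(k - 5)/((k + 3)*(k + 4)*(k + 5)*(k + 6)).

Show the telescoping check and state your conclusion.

s_(k+1) = 2*(-k - (k + 1)**2 - 3)/((k + 5)**2*(k + 6))
s_(k+1) − s_k = 2*(k**3 - k**2 - 28*k - 4)/(k**5 + 24*k**4 + 229*k**3 + 1086*k**2 + 2560*k + 2400)
(s_(k+1) − s_k) − t_k = 4*(-k**3 - 3*k**2 + 6*k - 6)/(k**6 + 27*k**5 + 301*k**4 + 1773*k**3 + 5818*k**2 + 10080*k + 7200)

Invalid: residual 4*(-k**3 - 3*k**2 + 6*k - 6)/(k**6 + 27*k**5 + 301*k**4 + 1773*k**3 + 5818*k**2 + 10080*k + 7200) ≠ 0.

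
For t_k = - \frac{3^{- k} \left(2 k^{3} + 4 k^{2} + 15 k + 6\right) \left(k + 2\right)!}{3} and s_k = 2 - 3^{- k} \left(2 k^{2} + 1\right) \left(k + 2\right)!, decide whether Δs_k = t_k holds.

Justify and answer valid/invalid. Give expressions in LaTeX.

s_(k+1) = -3**(-k - 1)*(2*(k + 1)**2 + 1)*factorial(k + 3) + 2
s_(k+1) − s_k = -(2*k**3 + 4*k**2 + 15*k + 6)*factorial(k + 2)/(3*3**k)
(s_(k+1) − s_k) − t_k = 0

valid (s_(k+1) − s_k reduces to t_k)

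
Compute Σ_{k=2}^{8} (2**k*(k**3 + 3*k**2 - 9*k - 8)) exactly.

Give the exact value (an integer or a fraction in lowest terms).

Σ = 236064

r(k) = 2*(k**3 + 6*k**2 - 13)/(k**3 + 3*k**2 - 9*k - 8) after simplifying.
So A=2 and B=1, with C=k**3 + 3*k**2 - 9*k - 8.
Set up (2)·f(k+1) − (1)·f(k) − (k**3 + 3*k**2 - 9*k - 8) = 0.
From deg A=0, deg B=0, deg C=3: d=3.
Coefficient equations give f(k) = k**3 - 3*k**2 - 3*k + 2.
Then R = B(k−1)f/C = (k**3 - 3*k**2 - 3*k + 2)/(k**3 + 3*k**2 - 9*k - 8), so s_k = R(k)·t_k = 2**k*(k**3 - 3*k**2 - 3*k + 2).
Δs = 2**k*(k**3 + 3*k**2 - 9*k - 8), as required.
Evaluate s at k=9 and k=2: 236032 and -32; difference 236064.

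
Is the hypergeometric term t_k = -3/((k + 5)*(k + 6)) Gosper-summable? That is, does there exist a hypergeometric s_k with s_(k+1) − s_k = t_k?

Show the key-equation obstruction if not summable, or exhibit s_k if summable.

t_(k+1)/t_k = (k + 5)/(k + 7).
Normal form (A,B,C) = (k + 5, k + 7, 1).
Set up (k + 5)·f(k+1) − (k + 6)·f(k) − (1) = 0.
d = 1 from the (1,1,0) case.
Solving with deg f ≤ 1: f(k) = k/5.
Then R = B(k−1)f/C = k*(k + 6)/5, so s_k = R(k)·t_k = -3*k/(5*k + 25).
Verify: -3/(k**2 + 11*k + 30) matches t_k.

Yes. s_k = -3*k/(5*k + 25).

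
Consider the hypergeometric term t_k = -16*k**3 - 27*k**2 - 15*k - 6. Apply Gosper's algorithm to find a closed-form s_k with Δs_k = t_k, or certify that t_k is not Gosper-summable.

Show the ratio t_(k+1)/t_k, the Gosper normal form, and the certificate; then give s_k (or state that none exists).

s_k = k*(-4*k**3 - k**2 + 2*k - 3)

Compute t_(k+1)/t_k: get (16*k**3 + 75*k**2 + 117*k + 64)/(16*k**3 + 27*k**2 + 15*k + 6).
A = 1, B = 1, C = k**3 + 27*k**2/16 + 15*k/16 + 3/8.
Solve (1)·f(k+1) − (1)·f(k) = k**3 + 27*k**2/16 + 15*k/16 + 3/8.
Bound: deg f ≤ 4.
A polynomial solution: f(k) = k*(4*k**3 + k**2 - 2*k + 3)/16.
So s_k = (B(k−1)f/C)·t_k = (k*(4*k**3 + k**2 - 2*k + 3)/(16*k**3 + 27*k**2 + 15*k + 6))·t_k = k*(-4*k**3 - k**2 + 2*k - 3).
s_(k+1) − s_k = -16*k**3 - 27*k**2 - 15*k - 6 = t_k.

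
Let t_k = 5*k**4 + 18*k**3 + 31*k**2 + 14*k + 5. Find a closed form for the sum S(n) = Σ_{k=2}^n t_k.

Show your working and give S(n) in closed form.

S(n) = n**5 + 7*n**4 + 21*n**3 + 27*n**2 + 17*n - 73

The ratio is (5*k**4 + 38*k**3 + 115*k**2 + 150*k + 73)/(5*k**4 + 18*k**3 + 31*k**2 + 14*k + 5).
Normal form (A,B,C) = (1, 1, k**4 + 18*k**3/5 + 31*k**2/5 + 14*k/5 + 1).
Solve (1)·f(k+1) − (1)·f(k) = k**4 + 18*k**3/5 + 31*k**2/5 + 14*k/5 + 1.
From deg A=0, deg B=0, deg C=4: d=5.
Solve for f: f(k) = k*(k**4 + 2*k**3 + 3*k**2 - 4*k + 3)/5 (degree 5 ≤ 5).
Certificate R = B(k−1)f/C = k*(k**4 + 2*k**3 + 3*k**2 - 4*k + 3)/(5*k**4 + 18*k**3 + 31*k**2 + 14*k + 5) gives s_k = k*(k**4 + 2*k**3 + 3*k**2 - 4*k + 3).
s_(k+1) − s_k = 5*k**4 + 18*k**3 + 31*k**2 + 14*k + 5 = t_k.
Σ_(k=2)^n t_k = s_(n+1) − s_(2) = (n**5 + 7*n**4 + 21*n**3 + 27*n**2 + 17*n + 5) − (78), i.e. n**5 + 7*n**4 + 21*n**3 + 27*n**2 + 17*n - 73.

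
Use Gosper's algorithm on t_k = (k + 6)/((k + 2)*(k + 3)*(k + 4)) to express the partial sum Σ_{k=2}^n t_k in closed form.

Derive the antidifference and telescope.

Step 1: r(k) = (k + 2)*(k + 7)/((k + 5)*(k + 6)).
Gosper form: A/B · C(k+1)/C(k) with A=k + 2, B=k + 5, C=k + 6.
Solve (k + 2)·f(k+1) − (k + 4)·f(k) = k + 6.
d = 2 from the (1,1,1) case.
Solving with deg f ≤ 2: f(k) = k*(2*k + 7)/3.
Get s_k = R·t_k = k*(2*k + 7)/(3*(k + 2)*(k + 3)) with R(k) = B(k−1)f(k)/C(k) = k*(k + 4)*(2*k + 7)/(3*(k + 6)).
Verify: (k + 6)/(k**3 + 9*k**2 + 26*k + 24) matches t_k.
Telescope: S(n) = s_(n+1) − s_(2) = (2*n**2 + 11*n + 9)/(3*(n**2 + 7*n + 12)) − (11/30) = (3*n**2 + 11*n - 14)/(10*(n**2 + 7*n + 12)).

S(n) = (3*n**2 + 11*n - 14)/(10*(n**2 + 7*n + 12))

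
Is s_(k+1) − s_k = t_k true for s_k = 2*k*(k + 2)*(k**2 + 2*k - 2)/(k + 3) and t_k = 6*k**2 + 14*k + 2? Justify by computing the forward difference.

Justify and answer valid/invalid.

Invalid: residual 2*(-2*k**3 - 14*k**2 - 24*k - 3)/(k**2 + 7*k + 12) ≠ 0.

s_(k+1) = 2*(k + 1)*(k + 3)*(2*k + (k + 1)**2)/(k + 4)
s_(k+1) − s_k = 2*(3*k**4 + 26*k**3 + 72*k**2 + 67*k + 9)/(k**2 + 7*k + 12)
(s_(k+1) − s_k) − t_k = 2*(-2*k**3 - 14*k**2 - 24*k - 3)/(k**2 + 7*k + 12)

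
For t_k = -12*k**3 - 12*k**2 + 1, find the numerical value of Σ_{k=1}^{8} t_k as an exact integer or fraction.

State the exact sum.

Ratio r(k) = (12*(k + 1)**3 + 12*(k + 1)**2 - 1)/(12*k**3 + 12*k**2 - 1).
So A=1 and B=1, with C=k**3 + k**2 - 1/12.
Solve (1)·f(k+1) − (1)·f(k) = k**3 + k**2 - 1/12.
d = 4 from the (0,0,3) case.
A polynomial solution: f(k) = k*(3*k**3 - 2*k**2 - 3*k + 1)/12.
R(k) = B(k−1)·f(k)/C(k) = k*(3*k**3 - 2*k**2 - 3*k + 1)/(12*k**3 + 12*k**2 - 1); s_k = R·t_k = k*(-3*k**3 + 2*k**2 + 3*k - 1).
Δs = -12*k**3 - 12*k**2 + 1, as required.
Evaluate s at k=9 and k=1: -17991 and 1; difference -17992.

Σ = -17992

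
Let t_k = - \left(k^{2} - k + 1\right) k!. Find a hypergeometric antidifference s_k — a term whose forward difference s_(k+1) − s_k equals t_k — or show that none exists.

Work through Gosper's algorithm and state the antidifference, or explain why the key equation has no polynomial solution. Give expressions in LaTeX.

s_k = - \left(k - 2\right) k!

The ratio is -(k + 1)*(k - (k + 1)**2)/(k**2 - k + 1).
Take A(k)=k + 1, B(k)=1, C(k)=k**2 - k + 1.
Need (k + 1)·f(k+1) − (1)·f(k) = k**2 - k + 1.
deg f ≤ 1 (via 1,0,2).
Coefficient equations give f(k) = k - 2.
R(k) = B(k−1)·f(k)/C(k) = (k - 2)/(k**2 - k + 1); s_k = R·t_k = -(k - 2)*factorial(k).
Check: Δs_k = -(k**2 - k + 1)*factorial(k). ✓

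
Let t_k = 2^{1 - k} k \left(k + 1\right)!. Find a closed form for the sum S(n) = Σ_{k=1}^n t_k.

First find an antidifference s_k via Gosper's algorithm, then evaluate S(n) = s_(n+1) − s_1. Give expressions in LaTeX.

S(n) = -4 + 2 \cdot 2^{- n} \left(n + 2\right)!

t_(k+1)/t_k = (k + 1)*(k + 2)/(2*k).
A = k/2 + 1, B = 1, C = k.
Solve (k/2 + 1)·f(k+1) − (1)·f(k) = k.
d = 0 from the (1,0,1) case.
A polynomial solution: f(k) = 2.
Get s_k = R·t_k = 2**(2 - k)*factorial(k + 1) with R(k) = B(k−1)f(k)/C(k) = 2/k.
Verify: 2**(1 - k)*k*factorial(k + 1) matches t_k.
s_(n+1) = 2**(1 - n)*factorial(n + 2) and s_(1) = 4, so S(n) = -4 + 2*factorial(n + 2)/2**n.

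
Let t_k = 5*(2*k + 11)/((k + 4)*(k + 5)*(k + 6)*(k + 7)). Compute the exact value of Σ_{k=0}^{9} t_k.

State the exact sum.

The ratio is (k + 4)*(2*k + 13)/((k + 8)*(2*k + 11)).
Factor: A=k + 4; B=k + 8; C=k + 11/2.
Solve (k + 4)·f(k+1) − (k + 7)·f(k) = k + 11/2.
d = 3 from the (1,1,1) case.
Match coefficients ⇒ f(k) = k*(k + 5)*(k + 10)/48.
Then R = B(k−1)f/C = k*(k + 5)*(k + 7)*(k + 10)/(24*(2*k + 11)), so s_k = R(k)·t_k = 5*k*(k + 10)/(24*(k**2 + 10*k + 24)).
Verify: 5*(2*k + 11)/(k**4 + 22*k**3 + 179*k**2 + 638*k + 840) matches t_k.
Σ_(k=0)^(9) t_k = s_(10) − s_(0) = 125/672 − (0) = 125/672.

Σ = 125/672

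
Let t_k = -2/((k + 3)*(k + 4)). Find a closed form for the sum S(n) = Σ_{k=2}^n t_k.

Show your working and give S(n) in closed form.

S(n) = 2*(1 - n)/(5*(n + 4))

r(k) = (k + 3)/(k + 5) after simplifying.
Normal form (A,B,C) = (k + 3, k + 5, 1).
Solve (k + 3)·f(k+1) − (k + 4)·f(k) = 1.
d = 1 from the (1,1,0) case.
Coefficient equations give f(k) = k/3.
Then R = B(k−1)f/C = k*(k + 4)/3, so s_k = R(k)·t_k = -2*k/(3*k + 9).
Δs = -2/(k**2 + 7*k + 12), as required.
Evaluate: s_(n+1) = 2*(-n - 1)/(3*(n + 4)); subtract s_(2) = -4/15 ⇒ S(n) = 2*(1 - n)/(5*(n + 4)).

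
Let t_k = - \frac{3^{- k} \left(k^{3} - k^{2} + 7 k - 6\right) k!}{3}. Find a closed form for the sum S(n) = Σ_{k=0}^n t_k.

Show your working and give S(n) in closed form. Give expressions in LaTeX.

The ratio is (k + 1)*(7*k + (k + 1)**3 - (k + 1)**2 + 1)/(3*(k**3 - k**2 + 7*k - 6)).
Gosper form: A/B · C(k+1)/C(k) with A=k/3 + 1/3, B=1, C=k**3 - k**2 + 7*k - 6.
Key eq: (k/3 + 1/3)·f(k+1) = (1)·f(k) + (k**3 - k**2 + 7*k - 6).
d = 2 from the (1,0,3) case.
Solving with deg f ≤ 2: f(k) = 3*(k**2 - k + 3).
R(k) = B(k−1)·f(k)/C(k) = 3*(k**2 - k + 3)/(k**3 - k**2 + 7*k - 6); s_k = R·t_k = -(k**2 - k + 3)*factorial(k)/3**k.
s_(k+1) − s_k = -(k**3 - k**2 + 7*k - 6)*factorial(k)/(3*3**k) = t_k.
Telescope: S(n) = s_(n+1) − s_(0) = -3**(-n - 1)*(n**2 + n + 3)*factorial(n + 1) − (-3) = 3**(-n - 1)*(3**(n + 2) - n**3*factorial(n) - 2*n**2*factorial(n) - 4*n*factorial(n) - 3*factorial(n)).

S(n) = 3^{- n - 1} \left(3^{n + 2} - n^{3} n! - 2 n^{2} n! - 4 n n! - 3 n!\right)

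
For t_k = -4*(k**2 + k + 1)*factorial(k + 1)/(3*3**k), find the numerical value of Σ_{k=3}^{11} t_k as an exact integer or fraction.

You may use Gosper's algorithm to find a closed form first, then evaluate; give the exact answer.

Σ = -1332500096/2187

r(k) = (k + 2)*(k + (k + 1)**2 + 2)/(3*(k**2 + k + 1)) after simplifying.
Gosper form: A/B · C(k+1)/C(k) with A=k/3 + 2/3, B=1, C=k**2 + k + 1.
Need (k/3 + 2/3)·f(k+1) − (1)·f(k) = k**2 + k + 1.
d = 1 from the (1,0,2) case.
Solving with deg f ≤ 1: f(k) = 3*(k + 1).
Get s_k = R·t_k = -4*(k + 1)*factorial(k + 1)/3**k with R(k) = B(k−1)f(k)/C(k) = 3*(k + 1)/(k**2 + k + 1).
Δs = -4*(k**2 + k + 1)*factorial(k + 1)/(3*3**k), as required.
Σ_(k=3)^(11) t_k = s_(12) − s_(3) = -1332531200/2187 − (-128/9) = -1332500096/2187.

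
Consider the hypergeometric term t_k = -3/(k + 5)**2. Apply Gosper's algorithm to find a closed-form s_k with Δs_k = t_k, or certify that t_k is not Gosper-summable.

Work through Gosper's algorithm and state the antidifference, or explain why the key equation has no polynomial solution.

r(k) = (k + 5)**2/(k + 6)**2 after simplifying.
Factor: A=k**2 + 10*k + 25; B=k**2 + 12*k + 36; C=1.
f must satisfy (k**2 + 10*k + 25)·f(k+1) − (k**2 + 10*k + 25)·f(k) = 1.
d = 0 from the (2,2,0) case.
Write f(k) = c0. Then LHS − RHS = -1, requiring -1 = 0: contradictory. No certificate.

none (Gosper's algorithm certifies no s_k)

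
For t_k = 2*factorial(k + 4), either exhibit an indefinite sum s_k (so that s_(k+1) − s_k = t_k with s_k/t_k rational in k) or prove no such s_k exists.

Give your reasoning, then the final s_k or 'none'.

none (Gosper's algorithm certifies no s_k)

t_(k+1)/t_k = k + 5.
Normal form (A,B,C) = (k + 5, 1, 1).
Solve (k + 5)·f(k+1) − (1)·f(k) = 1.
deg f ≤ -1 (via 1,0,0).
deg f ≤ -1 is impossible — no certificate.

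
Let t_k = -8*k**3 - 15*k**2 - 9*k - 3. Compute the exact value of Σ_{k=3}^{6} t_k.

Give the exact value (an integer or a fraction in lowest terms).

Σ = -4920

Compute t_(k+1)/t_k: get (8*k**3 + 39*k**2 + 63*k + 35)/(8*k**3 + 15*k**2 + 9*k + 3).
A = 1, B = 1, C = k**3 + 15*k**2/8 + 9*k/8 + 3/8.
Key eq: (1)·f(k+1) = (1)·f(k) + (k**3 + 15*k**2/8 + 9*k/8 + 3/8).
deg f ≤ 4 (via 0,0,3).
Match coefficients ⇒ f(k) = k*(2*k**3 + k**2 - k + 1)/8.
Then R = B(k−1)f/C = k*(2*k**3 + k**2 - k + 1)/(8*k**3 + 15*k**2 + 9*k + 3), so s_k = R(k)·t_k = k*(-2*k**3 - k**2 + k - 1).
Δs = -8*k**3 - 15*k**2 - 9*k - 3, as required.
Telescoping: Σ = s_(7) − s_(3) = -5103 − (-183) = -4920.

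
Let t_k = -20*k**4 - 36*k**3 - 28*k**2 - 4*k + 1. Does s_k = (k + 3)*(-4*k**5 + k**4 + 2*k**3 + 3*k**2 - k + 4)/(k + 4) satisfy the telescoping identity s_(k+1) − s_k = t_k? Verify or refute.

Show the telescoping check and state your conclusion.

s_(k+1) = (-4*k**6 - 35*k**5 - 110*k**4 - 161*k**3 - 105*k**2 - 15*k + 20)/(k + 5)
s_(k+1) − s_k = (-20*k**6 - 200*k**5 - 635*k**4 - 802*k**3 - 476*k**2 - 57*k + 20)/(k**2 + 9*k + 20)
(s_(k+1) − s_k) − t_k = k*(16*k**4 + 117*k**3 + 174*k**2 + 119*k + 14)/(k**2 + 9*k + 20)

Invalid: residual k*(16*k**4 + 117*k**3 + 174*k**2 + 119*k + 14)/(k**2 + 9*k + 20) ≠ 0.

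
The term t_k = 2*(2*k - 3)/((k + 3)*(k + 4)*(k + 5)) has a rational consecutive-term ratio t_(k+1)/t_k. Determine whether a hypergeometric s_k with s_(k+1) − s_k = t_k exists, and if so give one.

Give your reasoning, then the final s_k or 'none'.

s_k = k*(k - 9)/(4*(k + 3)*(k + 4))

Compute t_(k+1)/t_k: get (k + 3)*(2*k - 1)/((k + 6)*(2*k - 3)).
Gosper form: A/B · C(k+1)/C(k) with A=k + 3, B=k + 6, C=k - 3/2.
f must satisfy (k + 3)·f(k+1) − (k + 5)·f(k) = k - 3/2.
Degrees (1,1,1) ⇒ d ≤ 2.
Match coefficients ⇒ f(k) = k*(k - 9)/16.
R(k) = B(k−1)·f(k)/C(k) = k*(k - 9)*(k + 5)/(8*(2*k - 3)); s_k = R·t_k = k*(k - 9)/(4*(k + 3)*(k + 4)).
Check: Δs_k = 2*(2*k - 3)/(k**3 + 12*k**2 + 47*k + 60). ✓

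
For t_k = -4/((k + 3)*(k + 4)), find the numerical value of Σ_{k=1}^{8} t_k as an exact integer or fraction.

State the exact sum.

Step 1: r(k) = (k + 3)/(k + 5).
Take A(k)=k + 3, B(k)=k + 5, C(k)=1.
Need (k + 3)·f(k+1) − (k + 4)·f(k) = 1.
Bound: deg f ≤ 1.
Solve for f: f(k) = k/3 (degree 1 ≤ 1).
Certificate R = B(k−1)f/C = k*(k + 4)/3 gives s_k = -4*k/(3*k + 9).
Check: Δs_k = -4/(k**2 + 7*k + 12). ✓
Evaluate s at k=9 and k=1: -1 and -1/3; difference -2/3.

Σ = -2/3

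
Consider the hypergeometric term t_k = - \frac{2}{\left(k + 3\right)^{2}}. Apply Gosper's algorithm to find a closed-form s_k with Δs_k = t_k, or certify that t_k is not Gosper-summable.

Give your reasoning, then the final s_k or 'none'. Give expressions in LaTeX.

none — t_k is not Gosper-summable

The ratio is (k + 3)**2/(k + 4)**2.
Factor: A=k**2 + 6*k + 9; B=k**2 + 8*k + 16; C=1.
Set up (k**2 + 6*k + 9)·f(k+1) − (k**2 + 6*k + 9)·f(k) − (1) = 0.
d = 0 from the (2,2,0) case.
Put f(k) = c0: A·f(k+1) − B(k−1)·f(k) − C = -1; need -1 = 0 — inconsistent ⇒ no f, not summable.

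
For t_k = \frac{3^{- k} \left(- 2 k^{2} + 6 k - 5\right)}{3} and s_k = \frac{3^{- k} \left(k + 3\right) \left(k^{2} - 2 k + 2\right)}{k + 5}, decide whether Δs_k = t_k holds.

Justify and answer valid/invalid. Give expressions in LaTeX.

Invalid: residual \frac{2 \cdot 3^{- k} \left(2 k^{3} + 7 k^{2} - 31 k + 31\right)}{3 \left(k^{2} + 11 k + 30\right)} ≠ 0.

s_(k+1) = (k**3 + 4*k**2 + k + 4)/(3*3**k*(k + 6))
s_(k+1) − s_k = (-2*k**4 - 12*k**3 + 15*k**2 + 63*k - 88)/(3*3**k*(k**2 + 11*k + 30))
(s_(k+1) − s_k) − t_k = 2*(2*k**3 + 7*k**2 - 31*k + 31)/(3*3**k*(k**2 + 11*k + 30))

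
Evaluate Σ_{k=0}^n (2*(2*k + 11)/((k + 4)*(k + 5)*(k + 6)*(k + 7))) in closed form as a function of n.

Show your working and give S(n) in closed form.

S(n) = (n**2 + 12*n + 11)/(12*(n**2 + 12*n + 35))

Ratio r(k) = (k + 4)*(2*k + 13)/((k + 8)*(2*k + 11)).
Normal form (A,B,C) = (k + 4, k + 8, k + 11/2).
Key eq: (k + 4)·f(k+1) = (k + 7)·f(k) + (k + 11/2).
d = 3 from the (1,1,1) case.
Solving with deg f ≤ 3: f(k) = k*(k + 5)*(k + 10)/48.
So s_k = (B(k−1)f/C)·t_k = (k*(k + 5)*(k + 7)*(k + 10)/(24*(2*k + 11)))·t_k = k*(k + 10)/(12*(k**2 + 10*k + 24)).
Δs = 2*(2*k + 11)/(k**4 + 22*k**3 + 179*k**2 + 638*k + 840), as required.
Evaluate: s_(n+1) = (n**2 + 12*n + 11)/(12*(n**2 + 12*n + 35)); subtract s_(0) = 0 ⇒ S(n) = (n**2 + 12*n + 11)/(12*(n**2 + 12*n + 35)).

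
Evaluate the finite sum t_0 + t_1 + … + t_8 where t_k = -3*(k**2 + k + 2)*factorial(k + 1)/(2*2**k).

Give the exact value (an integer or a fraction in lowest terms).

Ratio r(k) = (k + 2)*(k + (k + 1)**2 + 3)/(2*(k**2 + k + 2)).
A = k/2 + 1, B = 1, C = k**2 + k + 2.
Solve (k/2 + 1)·f(k+1) − (1)·f(k) = k**2 + k + 2.
d = 1 from the (1,0,2) case.
Match coefficients ⇒ f(k) = 2*k.
Then R = B(k−1)f/C = 2*k/(k**2 + k + 2), so s_k = R(k)·t_k = -3*k*factorial(k + 1)/2**k.
Check: Δs_k = -3*(k**2 + k + 2)*factorial(k + 1)/(2*2**k). ✓
Σ_(k=0)^(8) t_k = s_(9) − s_(0) = -382725/2 − (0) = -382725/2.

Σ = -382725/2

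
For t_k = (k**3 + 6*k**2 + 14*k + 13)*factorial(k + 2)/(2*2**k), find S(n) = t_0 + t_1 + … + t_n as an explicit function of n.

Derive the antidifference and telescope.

Step 1: r(k) = (k**4 + 12*k**3 + 56*k**2 + 121*k + 102)/(2*(k**3 + 6*k**2 + 14*k + 13)).
So A=k/2 + 3/2 and B=1, with C=k**3 + 6*k**2 + 14*k + 13.
Solve (k/2 + 3/2)·f(k+1) − (1)·f(k) = k**3 + 6*k**2 + 14*k + 13.
Degrees (1,0,3) ⇒ d ≤ 2.
A polynomial solution: f(k) = 2*(k**2 + 3*k + 1).
Get s_k = R·t_k = (k**2 + 3*k + 1)*factorial(k + 2)/2**k with R(k) = B(k−1)f(k)/C(k) = 2*(k**2 + 3*k + 1)/(k**3 + 6*k**2 + 14*k + 13).
Δs = (k**3 + 6*k**2 + 14*k + 13)*factorial(k + 2)/(2*2**k), as required.
Σ_(k=0)^n t_k = s_(n+1) − s_(0) = (2**(-n - 1)*(n**2 + 5*n + 5)*factorial(n + 3)) − (2), i.e. 2**(-n - 1)*(-2**(n + 2) + n**5*factorial(n) + 11*n**4*factorial(n) + 46*n**3*factorial(n) + 91*n**2*factorial(n) + 85*n*factorial(n) + 30*factorial(n)).

S(n) = 2**(-n - 1)*(-2**(n + 2) + n**5*factorial(n) + 11*n**4*factorial(n) + 46*n**3*factorial(n) + 91*n**2*factorial(n) + 85*n*factorial(n) + 30*factorial(n))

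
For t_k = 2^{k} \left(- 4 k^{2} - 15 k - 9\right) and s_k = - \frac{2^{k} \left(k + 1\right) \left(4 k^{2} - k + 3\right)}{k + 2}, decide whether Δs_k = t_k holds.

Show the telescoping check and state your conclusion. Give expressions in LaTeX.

s_(k+1) = -2**(k + 1)*(k + 2)*(-k + 4*(k + 1)**2 + 2)/(k + 3)
s_(k+1) − s_k = 2**k*(-4*k**4 - 31*k**3 - 89*k**2 - 95*k - 39)/(k**2 + 5*k + 6)
(s_(k+1) − s_k) − t_k = 2**k*(4*k**3 + 19*k**2 + 40*k + 15)/(k**2 + 5*k + 6)

Invalid: residual \frac{2^{k} \left(4 k^{3} + 19 k^{2} + 40 k + 15\right)}{k^{2} + 5 k + 6} ≠ 0.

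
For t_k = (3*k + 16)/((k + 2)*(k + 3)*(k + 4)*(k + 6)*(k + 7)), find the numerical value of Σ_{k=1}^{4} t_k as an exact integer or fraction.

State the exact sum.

Σ = 19/1848

Compute t_(k+1)/t_k: get (k + 2)*(k + 6)*(3*k + 19)/((k + 5)*(k + 8)*(3*k + 16)).
A = k + 2, B = k + 8, C = k**2 + 31*k/3 + 80/3.
Solve (k + 2)·f(k+1) − (k + 7)·f(k) = k**2 + 31*k/3 + 80/3.
Degrees (1,1,2) ⇒ d ≤ 5.
A polynomial solution: f(k) = k*(k + 4)*(k + 5)*(k**2 + 11*k + 36)/108.
R(k) = B(k−1)·f(k)/C(k) = k*(k + 4)*(k + 7)*(k**2 + 11*k + 36)/(36*(3*k + 16)); s_k = R·t_k = k*(k**2 + 11*k + 36)/(36*(k**3 + 11*k**2 + 36*k + 36)).
Verify: (3*k + 16)/(k**5 + 22*k**4 + 185*k**3 + 740*k**2 + 1404*k + 1008) matches t_k.
Sum = s_(5) − s_(1); s_(5) = 145/5544, s_(1) = 1/63 ⇒ 19/1848.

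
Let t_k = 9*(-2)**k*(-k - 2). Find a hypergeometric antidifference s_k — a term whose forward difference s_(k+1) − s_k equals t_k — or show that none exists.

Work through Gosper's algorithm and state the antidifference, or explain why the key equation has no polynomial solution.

Compute t_(k+1)/t_k: get 2*(-k - 3)/(k + 2).
Take A(k)=-2, B(k)=1, C(k)=k + 2.
Need (-2)·f(k+1) − (1)·f(k) = k + 2.
Bound: deg f ≤ 1.
Coefficient equations give f(k) = -(3*k + 4)/9.
Get s_k = R·t_k = (-2)**k*(3*k + 4) with R(k) = B(k−1)f(k)/C(k) = -(3*k + 4)/(9*(k + 2)).
Check: Δs_k = 9*(-2)**k*(-k - 2). ✓

s_k = (-2)**k*(3*k + 4)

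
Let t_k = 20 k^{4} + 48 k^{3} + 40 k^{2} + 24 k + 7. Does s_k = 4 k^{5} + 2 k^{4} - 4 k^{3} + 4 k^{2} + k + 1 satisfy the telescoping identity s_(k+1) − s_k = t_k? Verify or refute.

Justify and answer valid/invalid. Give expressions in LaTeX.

s_(k+1) = 4*k**5 + 22*k**4 + 44*k**3 + 44*k**2 + 25*k + 8
s_(k+1) − s_k = 20*k**4 + 48*k**3 + 40*k**2 + 24*k + 7
(s_(k+1) − s_k) − t_k = 0

valid (s_(k+1) − s_k reduces to t_k)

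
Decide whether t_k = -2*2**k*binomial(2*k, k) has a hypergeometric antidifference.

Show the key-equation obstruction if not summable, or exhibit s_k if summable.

No — negative degree bound, so no certificate f.

Step 1: r(k) = 4*(2*k + 1)/(k + 1).
So A=8*k + 4 and B=k + 1, with C=1.
Set up (8*k + 4)·f(k+1) − (k)·f(k) − (1) = 0.
Bound: deg f ≤ -1.
deg f ≤ -1 is impossible — no certificate.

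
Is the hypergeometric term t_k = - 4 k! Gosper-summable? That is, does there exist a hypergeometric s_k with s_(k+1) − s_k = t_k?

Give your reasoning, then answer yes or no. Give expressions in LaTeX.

No — t_k has no hypergeometric antidifference.

The ratio is k + 1.
Factor: A=k + 1; B=1; C=1.
Need (k + 1)·f(k+1) − (1)·f(k) = 1.
Degrees (1,0,0) ⇒ d ≤ -1.
Negative degree bound (-1): no f exists, t_k not Gosper-summable.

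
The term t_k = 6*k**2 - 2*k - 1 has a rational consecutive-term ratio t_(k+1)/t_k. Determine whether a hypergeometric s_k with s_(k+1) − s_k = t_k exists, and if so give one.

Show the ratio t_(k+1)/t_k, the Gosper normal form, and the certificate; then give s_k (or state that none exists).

The ratio is (6*k**2 + 10*k + 3)/(6*k**2 - 2*k - 1).
Normal form (A,B,C) = (1, 1, k**2 - k/3 - 1/6).
f must satisfy (1)·f(k+1) − (1)·f(k) = k**2 - k/3 - 1/6.
deg f ≤ 3 (via 0,0,2).
Solve for f: f(k) = k*(2*k**2 - 4*k + 1)/6 (degree 3 ≤ 3).
Certificate R = B(k−1)f/C = k*(2*k**2 - 4*k + 1)/(6*k**2 - 2*k - 1) gives s_k = k*(2*k**2 - 4*k + 1).
s_(k+1) − s_k = 6*k**2 - 2*k - 1 = t_k.

s_k = k*(2*k**2 - 4*k + 1)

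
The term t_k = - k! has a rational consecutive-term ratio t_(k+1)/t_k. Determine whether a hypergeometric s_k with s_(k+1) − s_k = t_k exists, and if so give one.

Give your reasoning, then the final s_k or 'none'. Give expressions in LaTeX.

r(k) = k + 1 after simplifying.
Take A(k)=k + 1, B(k)=1, C(k)=1.
Need (k + 1)·f(k+1) − (1)·f(k) = 1.
deg f ≤ -1 (via 1,0,0).
Bound -1 < 0, so the key equation has no polynomial solution.

none — t_k is not Gosper-summable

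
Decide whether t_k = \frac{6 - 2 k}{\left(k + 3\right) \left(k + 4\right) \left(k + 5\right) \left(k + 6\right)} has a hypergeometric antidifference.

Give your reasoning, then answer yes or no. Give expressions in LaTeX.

Yes. s_k = \frac{k \left(k^{2} + 12 k + 107\right)}{60 \left(k + 3\right) \left(k + 4\right) \left(k + 5\right)}.

Compute t_(k+1)/t_k: get (k - 2)*(k + 3)/((k - 3)*(k + 7)).
Gosper form: A/B · C(k+1)/C(k) with A=k + 3, B=k + 7, C=k - 3.
Solve (k + 3)·f(k+1) − (k + 6)·f(k) = k - 3.
d = 3 from the (1,1,1) case.
Solving with deg f ≤ 3: f(k) = -k*(k**2 + 12*k + 107)/120.
Certificate R = B(k−1)f/C = -k*(k + 6)*(k**2 + 12*k + 107)/(120*(k - 3)) gives s_k = k*(k**2 + 12*k + 107)/(60*(k + 3)*(k + 4)*(k + 5)).
Δs = 2*(3 - k)/(k**4 + 18*k**3 + 119*k**2 + 342*k + 360), as required.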